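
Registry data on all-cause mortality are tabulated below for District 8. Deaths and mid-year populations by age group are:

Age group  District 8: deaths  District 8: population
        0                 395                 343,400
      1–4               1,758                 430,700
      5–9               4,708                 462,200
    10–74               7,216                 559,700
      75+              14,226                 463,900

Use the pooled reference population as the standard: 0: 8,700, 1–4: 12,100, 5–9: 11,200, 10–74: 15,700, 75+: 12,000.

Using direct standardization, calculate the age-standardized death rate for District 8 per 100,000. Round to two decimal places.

Age-specific rates per 100,000 for District 8: 115.03, 408.17, 1018.61, 1289.26, 3066.61.
Standard total = 59,700; weights = 0.1457, 0.2027, 0.1876, 0.2630, 0.2010.
Standardized rate: 0.1457×115.03 + 0.2027×408.17 + 0.1876×1018.61 + 0.2630×1289.26 + 0.2010×3066.61 = 1246.0425 per 100,000.

1246.04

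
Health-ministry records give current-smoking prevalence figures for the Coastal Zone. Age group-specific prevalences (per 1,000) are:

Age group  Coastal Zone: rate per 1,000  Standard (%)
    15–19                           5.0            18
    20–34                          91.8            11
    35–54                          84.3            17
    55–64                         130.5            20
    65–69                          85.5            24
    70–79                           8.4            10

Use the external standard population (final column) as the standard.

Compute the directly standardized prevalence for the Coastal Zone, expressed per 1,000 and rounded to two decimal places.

72.79

Standard weights: 0.18, 0.11, 0.17, 0.20, 0.24, 0.10.
Standardized rate: 0.1800×5.0 + 0.1100×91.8 + 0.1700×84.3 + 0.2000×130.5 + 0.2400×85.5 + 0.1000×8.4 = 72.7890 per 1,000.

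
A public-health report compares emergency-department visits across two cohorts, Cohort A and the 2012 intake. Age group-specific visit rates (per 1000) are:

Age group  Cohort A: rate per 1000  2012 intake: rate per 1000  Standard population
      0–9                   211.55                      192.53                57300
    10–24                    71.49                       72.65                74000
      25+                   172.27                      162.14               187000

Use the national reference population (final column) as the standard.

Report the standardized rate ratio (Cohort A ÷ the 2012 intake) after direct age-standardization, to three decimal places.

1.062

Standard total = 318300; weights = 0.1800, 0.2325, 0.5875.
Cohort A: 0.1800×211.55 + 0.2325×71.49 + 0.5875×172.27 = 155.9113 per 1000.
The 2012 intake: 0.1800×192.53 + 0.2325×72.65 + 0.5875×162.14 = 146.8057 per 1000.
Ratio = 155.9113 ÷ 146.8057 = 1.06202.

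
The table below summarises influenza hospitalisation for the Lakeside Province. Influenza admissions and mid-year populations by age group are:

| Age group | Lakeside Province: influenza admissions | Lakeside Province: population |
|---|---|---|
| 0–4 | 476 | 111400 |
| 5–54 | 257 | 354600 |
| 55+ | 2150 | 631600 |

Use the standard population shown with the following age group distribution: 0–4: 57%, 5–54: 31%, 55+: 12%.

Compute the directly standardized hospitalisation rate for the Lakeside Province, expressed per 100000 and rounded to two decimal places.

306.87

Age-specific rates per 100000 for the Lakeside Province: 427.29, 72.48, 340.41.
Standard weights: 0.57, 0.31, 0.12.
Standardized rate: 0.5700×427.29 + 0.3100×72.48 + 0.1200×340.41 = 306.8710 per 100000.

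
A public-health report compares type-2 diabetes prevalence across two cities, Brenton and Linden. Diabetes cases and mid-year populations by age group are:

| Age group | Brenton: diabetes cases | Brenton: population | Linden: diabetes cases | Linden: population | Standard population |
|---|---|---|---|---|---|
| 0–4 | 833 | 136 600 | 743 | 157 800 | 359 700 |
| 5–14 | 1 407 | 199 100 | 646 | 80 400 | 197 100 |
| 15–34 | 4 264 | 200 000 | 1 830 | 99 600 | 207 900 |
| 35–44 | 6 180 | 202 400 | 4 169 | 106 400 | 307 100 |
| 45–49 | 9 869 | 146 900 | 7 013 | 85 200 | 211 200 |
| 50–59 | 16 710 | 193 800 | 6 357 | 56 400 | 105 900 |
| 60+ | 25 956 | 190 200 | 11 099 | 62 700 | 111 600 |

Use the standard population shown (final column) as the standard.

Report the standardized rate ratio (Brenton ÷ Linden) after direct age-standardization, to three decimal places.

Age-specific rates per 1 000 for Brenton: 6.098, 7.067, 21.320, 30.534, 67.182, 86.223, 136.467.
For Linden: 4.708, 8.035, 18.373, 39.182, 82.312, 112.713, 177.018.
Standard total = 1 500 500; weights = 0.2397, 0.1314, 0.1386, 0.2047, 0.1408, 0.0706, 0.0744.
Brenton: 0.2397×6.098 + 0.1314×7.067 + 0.1386×21.320 + 0.2047×30.534 + 0.1408×67.182 + 0.0706×86.223 + 0.0744×136.467 = 37.2843 per 1 000.
Linden: 0.2397×4.708 + 0.1314×8.035 + 0.1386×18.373 + 0.2047×39.182 + 0.1408×82.312 + 0.0706×112.713 + 0.0744×177.018 = 45.4554 per 1 000.
Ratio = 37.2843 ÷ 45.4554 = 0.82024.

0.820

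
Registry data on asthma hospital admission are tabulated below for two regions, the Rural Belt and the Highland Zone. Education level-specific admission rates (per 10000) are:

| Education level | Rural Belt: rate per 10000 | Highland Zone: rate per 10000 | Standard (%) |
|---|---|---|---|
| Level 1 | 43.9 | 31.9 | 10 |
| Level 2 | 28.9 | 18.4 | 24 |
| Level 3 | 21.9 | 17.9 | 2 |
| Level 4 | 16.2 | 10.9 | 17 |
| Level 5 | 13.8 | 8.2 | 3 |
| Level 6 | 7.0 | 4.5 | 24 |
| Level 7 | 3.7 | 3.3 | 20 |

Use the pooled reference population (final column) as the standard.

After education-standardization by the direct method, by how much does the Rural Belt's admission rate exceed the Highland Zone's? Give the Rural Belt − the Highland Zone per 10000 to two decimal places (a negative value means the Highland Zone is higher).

5.55

Standard weights: 0.10, 0.24, 0.02, 0.17, 0.03, 0.24, 0.20.
The Rural Belt: 0.1000×43.9 + 0.2400×28.9 + 0.0200×21.9 + 0.1700×16.2 + 0.0300×13.8 + 0.2400×7.0 + 0.2000×3.7 = 17.3520 per 10000.
The Highland Zone: 0.1000×31.9 + 0.2400×18.4 + 0.0200×17.9 + 0.1700×10.9 + 0.0300×8.2 + 0.2400×4.5 + 0.2000×3.3 = 11.8030 per 10000.
Difference = 17.3520 − 11.8030 = 5.5490.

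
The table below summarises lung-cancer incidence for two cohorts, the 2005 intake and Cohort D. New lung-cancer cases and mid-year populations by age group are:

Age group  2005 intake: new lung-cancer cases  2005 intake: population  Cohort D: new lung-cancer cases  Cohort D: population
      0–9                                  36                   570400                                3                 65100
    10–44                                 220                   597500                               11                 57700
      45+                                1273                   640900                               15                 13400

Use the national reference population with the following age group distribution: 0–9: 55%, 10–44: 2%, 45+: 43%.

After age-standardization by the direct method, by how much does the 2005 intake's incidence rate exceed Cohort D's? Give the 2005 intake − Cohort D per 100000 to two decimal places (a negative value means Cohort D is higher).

38.57

Age-specific rates per 100000 for the 2005 intake: 6.31, 36.82, 198.63.
For Cohort D: 4.61, 19.06, 111.94.
Standard weights: 0.55, 0.02, 0.43.
The 2005 intake: 0.5500×6.31 + 0.0200×36.82 + 0.4300×198.63 = 89.6172 per 100000.
Cohort D: 0.5500×4.61 + 0.0200×19.06 + 0.4300×111.94 = 51.0502 per 100000.
Difference = 89.6172 − 51.0502 = 38.5671.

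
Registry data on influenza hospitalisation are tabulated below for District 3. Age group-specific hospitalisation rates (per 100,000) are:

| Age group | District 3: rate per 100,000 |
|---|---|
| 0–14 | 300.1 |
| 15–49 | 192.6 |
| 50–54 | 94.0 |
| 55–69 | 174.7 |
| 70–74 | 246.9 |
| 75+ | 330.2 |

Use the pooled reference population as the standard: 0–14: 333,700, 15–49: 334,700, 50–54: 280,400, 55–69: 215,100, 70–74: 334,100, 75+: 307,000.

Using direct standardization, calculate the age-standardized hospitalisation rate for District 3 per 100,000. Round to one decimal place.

Standard total = 1,805,000; weights = 0.1849, 0.1854, 0.1553, 0.1192, 0.1851, 0.1701.
Standardized rate: 0.1849×300.1 + 0.1854×192.6 + 0.1553×94.0 + 0.1192×174.7 + 0.1851×246.9 + 0.1701×330.2 = 228.4780 per 100,000.

228.5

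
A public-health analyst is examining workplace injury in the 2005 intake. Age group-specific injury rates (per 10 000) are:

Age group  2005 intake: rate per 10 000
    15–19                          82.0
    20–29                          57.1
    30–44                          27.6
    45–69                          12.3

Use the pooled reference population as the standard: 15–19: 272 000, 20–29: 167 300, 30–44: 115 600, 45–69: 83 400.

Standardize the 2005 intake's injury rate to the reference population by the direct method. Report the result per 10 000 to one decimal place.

Standard total = 638 300; weights = 0.4261, 0.2621, 0.1811, 0.1307.
Standardized rate: 0.4261×82.0 + 0.2621×57.1 + 0.1811×27.6 + 0.1307×12.3 = 56.5145 per 10 000.

56.5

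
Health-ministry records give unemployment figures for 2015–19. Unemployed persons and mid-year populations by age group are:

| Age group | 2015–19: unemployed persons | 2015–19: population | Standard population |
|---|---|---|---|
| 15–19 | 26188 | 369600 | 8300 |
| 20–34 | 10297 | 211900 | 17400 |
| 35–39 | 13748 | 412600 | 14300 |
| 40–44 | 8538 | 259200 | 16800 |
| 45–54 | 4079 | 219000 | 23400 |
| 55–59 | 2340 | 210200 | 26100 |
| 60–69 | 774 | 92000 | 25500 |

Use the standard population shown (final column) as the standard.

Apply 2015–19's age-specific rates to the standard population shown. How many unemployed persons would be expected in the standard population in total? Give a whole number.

Age-specific rates per 1000 for 2015–19: 70.855, 48.594, 33.320, 32.940, 18.626, 11.132, 8.413.
Expected unemployed persons = Σ (standard pop × age-specific rate ÷ 1000)
= 8300×70.855/1000 + 17400×48.594/1000 + 14300×33.320/1000 + 16800×32.940/1000 + 23400×18.626/1000 + 26100×11.132/1000 + 25500×8.413/1000
= 588.10 + 845.53 + 476.48 + 553.39 + 435.84 + 290.55 + 214.53 = 3404.42.

3404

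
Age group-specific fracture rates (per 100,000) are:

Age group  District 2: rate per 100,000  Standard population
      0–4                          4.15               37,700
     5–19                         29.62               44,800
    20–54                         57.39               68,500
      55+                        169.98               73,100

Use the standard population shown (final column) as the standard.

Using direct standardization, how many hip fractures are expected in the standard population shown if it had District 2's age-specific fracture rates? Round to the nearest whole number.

178

Expected hip fractures = Σ (standard pop × age-specific rate ÷ 100,000)
= 37,700×4.15/100,000 + 44,800×29.62/100,000 + 68,500×57.39/100,000 + 73,100×169.98/100,000
= 1.56 + 13.27 + 39.31 + 124.26 = 178.40.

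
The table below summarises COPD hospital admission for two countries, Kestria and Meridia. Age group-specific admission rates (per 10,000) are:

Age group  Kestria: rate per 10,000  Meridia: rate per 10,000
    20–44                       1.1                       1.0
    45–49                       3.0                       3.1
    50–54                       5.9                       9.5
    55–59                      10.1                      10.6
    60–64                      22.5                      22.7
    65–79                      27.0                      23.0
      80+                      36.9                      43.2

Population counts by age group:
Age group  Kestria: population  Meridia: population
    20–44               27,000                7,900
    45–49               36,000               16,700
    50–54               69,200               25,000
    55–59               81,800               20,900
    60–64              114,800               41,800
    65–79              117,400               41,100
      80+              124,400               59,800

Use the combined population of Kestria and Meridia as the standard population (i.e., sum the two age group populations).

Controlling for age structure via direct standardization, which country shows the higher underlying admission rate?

Combined standard total = 783,800; weights = 0.0445, 0.0672, 0.1202, 0.1310, 0.1998, 0.2022, 0.2350.
Kestria: 0.0445×1.1 + 0.0672×3.0 + 0.1202×5.9 + 0.1310×10.1 + 0.1998×22.5 + 0.2022×27.0 + 0.2350×36.9 = 20.9103 per 10,000.
Meridia: 0.0445×1.0 + 0.0672×3.1 + 0.1202×9.5 + 0.1310×10.6 + 0.1998×22.7 + 0.2022×23.0 + 0.2350×43.2 = 22.1224 per 10,000.

Meridia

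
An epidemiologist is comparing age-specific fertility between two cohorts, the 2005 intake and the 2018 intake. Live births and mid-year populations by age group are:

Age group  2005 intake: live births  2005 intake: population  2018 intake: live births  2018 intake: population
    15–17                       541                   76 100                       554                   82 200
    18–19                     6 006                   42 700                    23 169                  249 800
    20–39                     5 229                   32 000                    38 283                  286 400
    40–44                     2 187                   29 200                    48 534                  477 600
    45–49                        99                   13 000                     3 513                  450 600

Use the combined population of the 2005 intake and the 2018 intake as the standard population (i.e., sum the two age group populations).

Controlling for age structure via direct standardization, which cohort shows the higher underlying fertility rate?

Age-specific rates per 1 000 for the 2005 intake: 7.109, 140.656, 163.406, 74.897, 7.615.
For the 2018 intake: 6.740, 92.750, 133.670, 101.621, 7.796.
Combined standard total = 1 739 600; weights = 0.0910, 0.1681, 0.1830, 0.2913, 0.2665.
The 2005 intake: 0.0910×7.109 + 0.1681×140.656 + 0.1830×163.406 + 0.2913×74.897 + 0.2665×7.615 = 78.0548 per 1 000.
The 2018 intake: 0.0910×6.740 + 0.1681×92.750 + 0.1830×133.670 + 0.2913×101.621 + 0.2665×7.796 = 72.3571 per 1 000.
The crude rates (72.86 vs 73.74) would put the 2018 intake higher, but that reflects its age composition; once standardized to a common age structure, the 2005 intake has the higher underlying rate.

2005 intake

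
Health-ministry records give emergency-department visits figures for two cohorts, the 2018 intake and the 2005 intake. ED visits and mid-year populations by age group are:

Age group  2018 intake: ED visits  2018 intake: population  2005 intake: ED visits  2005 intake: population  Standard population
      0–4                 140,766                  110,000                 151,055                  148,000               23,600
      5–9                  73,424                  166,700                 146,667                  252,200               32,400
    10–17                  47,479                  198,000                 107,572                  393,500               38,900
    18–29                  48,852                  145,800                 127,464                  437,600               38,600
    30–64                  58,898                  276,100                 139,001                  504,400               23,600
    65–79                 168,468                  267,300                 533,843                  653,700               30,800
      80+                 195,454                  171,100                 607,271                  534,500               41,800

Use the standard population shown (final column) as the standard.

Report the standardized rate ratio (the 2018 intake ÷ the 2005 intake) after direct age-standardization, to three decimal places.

0.965

Age-specific rates per 1,000 for the 2018 intake: 1279.691, 440.456, 239.793, 335.062, 213.321, 630.258, 1142.338.
For the 2005 intake: 1020.642, 581.550, 273.372, 291.280, 275.577, 816.648, 1136.148.
Standard total = 229,700; weights = 0.1027, 0.1411, 0.1694, 0.1680, 0.1027, 0.1341, 0.1820.
The 2018 intake: 0.1027×1279.691 + 0.1411×440.456 + 0.1694×239.793 + 0.1680×335.062 + 0.1027×213.321 + 0.1341×630.258 + 0.1820×1142.338 = 604.8274 per 1,000.
The 2005 intake: 0.1027×1020.642 + 0.1411×581.550 + 0.1694×273.372 + 0.1680×291.280 + 0.1027×275.577 + 0.1341×816.648 + 0.1820×1136.148 = 626.7058 per 1,000.
Ratio = 604.8274 ÷ 626.7058 = 0.96509.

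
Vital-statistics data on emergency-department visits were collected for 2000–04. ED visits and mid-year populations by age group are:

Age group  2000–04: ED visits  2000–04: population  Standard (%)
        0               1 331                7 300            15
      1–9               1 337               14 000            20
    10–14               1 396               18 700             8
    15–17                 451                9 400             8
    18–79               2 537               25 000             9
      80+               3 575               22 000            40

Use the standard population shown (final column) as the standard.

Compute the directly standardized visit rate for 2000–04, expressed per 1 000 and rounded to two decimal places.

130.39

Age-specific rates per 1 000 for 2000–04: 182.329, 95.500, 74.652, 47.979, 101.480, 162.500.
Standard weights: 0.15, 0.20, 0.08, 0.08, 0.09, 0.40.
Standardized rate: 0.1500×182.329 + 0.2000×95.500 + 0.0800×74.652 + 0.0800×47.979 + 0.0900×101.480 + 0.4000×162.500 = 130.3930 per 1 000.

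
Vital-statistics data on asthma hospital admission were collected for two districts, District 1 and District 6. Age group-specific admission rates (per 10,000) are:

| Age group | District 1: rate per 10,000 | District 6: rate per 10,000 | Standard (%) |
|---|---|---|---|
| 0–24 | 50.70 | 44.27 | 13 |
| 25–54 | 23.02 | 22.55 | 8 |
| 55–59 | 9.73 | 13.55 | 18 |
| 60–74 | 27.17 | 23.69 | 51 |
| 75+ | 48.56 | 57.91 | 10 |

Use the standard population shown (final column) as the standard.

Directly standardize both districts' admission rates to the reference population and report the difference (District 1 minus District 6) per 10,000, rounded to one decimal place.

Standard weights: 0.13, 0.08, 0.18, 0.51, 0.10.
District 1: 0.1300×50.70 + 0.0800×23.02 + 0.1800×9.73 + 0.5100×27.17 + 0.1000×48.56 = 28.8967 per 10,000.
District 6: 0.1300×44.27 + 0.0800×22.55 + 0.1800×13.55 + 0.5100×23.69 + 0.1000×57.91 = 27.8710 per 10,000.
Difference = 28.8967 − 27.8710 = 1.0257.

1.0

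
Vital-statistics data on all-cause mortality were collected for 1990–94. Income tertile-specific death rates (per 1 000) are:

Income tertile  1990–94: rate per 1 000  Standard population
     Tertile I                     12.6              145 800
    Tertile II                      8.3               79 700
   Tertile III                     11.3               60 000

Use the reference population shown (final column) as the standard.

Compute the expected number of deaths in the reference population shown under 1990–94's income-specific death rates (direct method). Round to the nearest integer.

Expected deaths = Σ (standard pop × income-specific rate ÷ 1 000)
= 145 800×12.6/1 000 + 79 700×8.3/1 000 + 60 000×11.3/1 000
= 1837.08 + 661.51 + 678.00 = 3176.59.

3177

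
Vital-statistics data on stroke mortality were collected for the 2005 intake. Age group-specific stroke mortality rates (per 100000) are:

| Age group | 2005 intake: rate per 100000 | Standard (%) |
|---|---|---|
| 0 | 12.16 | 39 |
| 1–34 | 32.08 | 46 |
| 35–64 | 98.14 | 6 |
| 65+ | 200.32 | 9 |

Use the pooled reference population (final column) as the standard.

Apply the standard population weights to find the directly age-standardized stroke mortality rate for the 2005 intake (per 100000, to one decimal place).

43.4

Standard weights: 0.39, 0.46, 0.06, 0.09.
Standardized rate: 0.3900×12.16 + 0.4600×32.08 + 0.0600×98.14 + 0.0900×200.32 = 43.4164 per 100000.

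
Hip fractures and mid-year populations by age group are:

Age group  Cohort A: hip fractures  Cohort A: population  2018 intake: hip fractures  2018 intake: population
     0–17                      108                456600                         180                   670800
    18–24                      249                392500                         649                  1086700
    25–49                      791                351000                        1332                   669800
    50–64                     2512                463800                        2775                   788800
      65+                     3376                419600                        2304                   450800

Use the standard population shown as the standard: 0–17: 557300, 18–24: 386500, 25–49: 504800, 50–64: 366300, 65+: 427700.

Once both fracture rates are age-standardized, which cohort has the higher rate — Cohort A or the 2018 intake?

Age-specific rates per 100000 for Cohort A: 23.65, 63.44, 225.36, 541.61, 804.58.
For the 2018 intake: 26.83, 59.72, 198.87, 351.80, 511.09.
Standard total = 2242600; weights = 0.2485, 0.1723, 0.2251, 0.1633, 0.1907.
Cohort A: 0.2485×23.65 + 0.1723×63.44 + 0.2251×225.36 + 0.1633×541.61 + 0.1907×804.58 = 309.4492 per 100000.
The 2018 intake: 0.2485×26.83 + 0.1723×59.72 + 0.2251×198.87 + 0.1633×351.80 + 0.1907×511.09 = 216.6603 per 100000.

Cohort A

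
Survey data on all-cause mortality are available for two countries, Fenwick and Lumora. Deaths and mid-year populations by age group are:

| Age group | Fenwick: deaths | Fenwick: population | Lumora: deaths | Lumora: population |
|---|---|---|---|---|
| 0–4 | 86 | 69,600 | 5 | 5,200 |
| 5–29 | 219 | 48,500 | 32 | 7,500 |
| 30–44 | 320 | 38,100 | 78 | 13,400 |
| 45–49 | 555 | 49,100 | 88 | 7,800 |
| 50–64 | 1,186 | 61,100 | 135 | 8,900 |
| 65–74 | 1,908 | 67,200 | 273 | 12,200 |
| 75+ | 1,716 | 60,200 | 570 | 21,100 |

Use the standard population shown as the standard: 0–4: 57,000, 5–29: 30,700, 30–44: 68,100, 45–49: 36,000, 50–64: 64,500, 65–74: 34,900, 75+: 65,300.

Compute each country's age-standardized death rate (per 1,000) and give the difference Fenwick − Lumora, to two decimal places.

Age-specific rates per 1,000 for Fenwick: 1.236, 4.515, 8.399, 11.303, 19.411, 28.393, 28.505.
For Lumora: 0.962, 4.267, 5.821, 11.282, 15.169, 22.377, 27.014.
Standard total = 356,500; weights = 0.1599, 0.0861, 0.1910, 0.1010, 0.1809, 0.0979, 0.1832.
Fenwick: 0.1599×1.236 + 0.0861×4.515 + 0.1910×8.399 + 0.1010×11.303 + 0.1809×19.411 + 0.0979×28.393 + 0.1832×28.505 = 14.8450 per 1,000.
Lumora: 0.1599×0.962 + 0.0861×4.267 + 0.1910×5.821 + 0.1010×11.282 + 0.1809×15.169 + 0.0979×22.377 + 0.1832×27.014 = 12.6556 per 1,000.
Difference = 14.8450 − 12.6556 = 2.1894.

2.19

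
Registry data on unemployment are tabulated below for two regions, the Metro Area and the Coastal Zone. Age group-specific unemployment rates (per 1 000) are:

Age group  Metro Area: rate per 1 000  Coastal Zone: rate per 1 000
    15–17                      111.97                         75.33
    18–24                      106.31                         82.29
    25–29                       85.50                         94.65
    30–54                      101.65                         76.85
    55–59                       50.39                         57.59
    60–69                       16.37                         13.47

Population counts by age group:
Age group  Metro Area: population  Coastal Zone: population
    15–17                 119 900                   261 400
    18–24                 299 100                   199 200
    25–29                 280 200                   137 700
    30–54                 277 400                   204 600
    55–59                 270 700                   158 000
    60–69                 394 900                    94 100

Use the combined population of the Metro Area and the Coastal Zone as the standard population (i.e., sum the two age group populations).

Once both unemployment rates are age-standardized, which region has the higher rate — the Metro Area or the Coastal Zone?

Combined standard total = 2 697 200; weights = 0.1414, 0.1847, 0.1549, 0.1787, 0.1589, 0.1813.
The Metro Area: 0.1414×111.97 + 0.1847×106.31 + 0.1549×85.50 + 0.1787×101.65 + 0.1589×50.39 + 0.1813×16.37 = 77.8590 per 1 000.
The Coastal Zone: 0.1414×75.33 + 0.1847×82.29 + 0.1549×94.65 + 0.1787×76.85 + 0.1589×57.59 + 0.1813×13.47 = 65.8461 per 1 000.

Metro Area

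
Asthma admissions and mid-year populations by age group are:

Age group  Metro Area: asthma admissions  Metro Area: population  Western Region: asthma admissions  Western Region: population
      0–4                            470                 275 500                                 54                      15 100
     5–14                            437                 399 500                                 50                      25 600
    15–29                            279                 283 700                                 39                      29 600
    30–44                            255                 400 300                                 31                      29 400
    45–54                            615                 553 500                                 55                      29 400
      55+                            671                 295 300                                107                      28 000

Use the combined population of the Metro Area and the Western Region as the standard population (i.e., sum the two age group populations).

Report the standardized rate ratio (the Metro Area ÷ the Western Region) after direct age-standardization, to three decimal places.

Age-specific rates per 10 000 for the Metro Area: 17.06, 10.94, 9.83, 6.37, 11.11, 22.72.
For the Western Region: 35.76, 19.53, 13.18, 10.54, 18.71, 38.21.
Combined standard total = 2 364 900; weights = 0.1229, 0.1798, 0.1325, 0.1817, 0.2465, 0.1367.
The Metro Area: 0.1229×17.06 + 0.1798×10.94 + 0.1325×9.83 + 0.1817×6.37 + 0.2465×11.11 + 0.1367×22.72 = 12.3679 per 10 000.
The Western Region: 0.1229×35.76 + 0.1798×19.53 + 0.1325×13.18 + 0.1817×10.54 + 0.2465×18.71 + 0.1367×38.21 = 21.4018 per 10 000.
Ratio = 12.3679 ÷ 21.4018 = 0.57789.

0.578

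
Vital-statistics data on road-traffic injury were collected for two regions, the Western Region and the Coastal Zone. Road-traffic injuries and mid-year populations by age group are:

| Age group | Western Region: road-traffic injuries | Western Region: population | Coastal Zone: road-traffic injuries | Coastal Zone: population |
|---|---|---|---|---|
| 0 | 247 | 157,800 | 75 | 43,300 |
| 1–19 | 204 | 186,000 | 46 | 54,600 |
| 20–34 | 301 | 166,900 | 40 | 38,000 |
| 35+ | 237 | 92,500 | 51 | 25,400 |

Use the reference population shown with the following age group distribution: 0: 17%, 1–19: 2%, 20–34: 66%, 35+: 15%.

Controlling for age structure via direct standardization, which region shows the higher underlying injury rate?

Western Region

Age-specific rates per 100,000 for the Western Region: 156.53, 109.68, 180.35, 256.22.
For the Coastal Zone: 173.21, 84.25, 105.26, 200.79.
Standard weights: 0.17, 0.02, 0.66, 0.15.
The Western Region: 0.1700×156.53 + 0.0200×109.68 + 0.6600×180.35 + 0.1500×256.22 = 186.2650 per 100,000.
The Coastal Zone: 0.1700×173.21 + 0.0200×84.25 + 0.6600×105.26 + 0.1500×200.79 = 130.7225 per 100,000.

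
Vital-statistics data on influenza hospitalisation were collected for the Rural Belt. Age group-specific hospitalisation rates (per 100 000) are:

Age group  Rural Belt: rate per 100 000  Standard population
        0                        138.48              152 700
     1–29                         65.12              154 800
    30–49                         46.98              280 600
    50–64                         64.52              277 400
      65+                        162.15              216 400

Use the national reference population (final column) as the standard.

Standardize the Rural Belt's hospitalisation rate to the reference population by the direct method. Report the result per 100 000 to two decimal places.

Standard total = 1 081 900; weights = 0.1411, 0.1431, 0.2594, 0.2564, 0.2000.
Standardized rate: 0.1411×138.48 + 0.1431×65.12 + 0.2594×46.98 + 0.2564×64.52 + 0.2000×162.15 = 90.0233 per 100 000.

90.02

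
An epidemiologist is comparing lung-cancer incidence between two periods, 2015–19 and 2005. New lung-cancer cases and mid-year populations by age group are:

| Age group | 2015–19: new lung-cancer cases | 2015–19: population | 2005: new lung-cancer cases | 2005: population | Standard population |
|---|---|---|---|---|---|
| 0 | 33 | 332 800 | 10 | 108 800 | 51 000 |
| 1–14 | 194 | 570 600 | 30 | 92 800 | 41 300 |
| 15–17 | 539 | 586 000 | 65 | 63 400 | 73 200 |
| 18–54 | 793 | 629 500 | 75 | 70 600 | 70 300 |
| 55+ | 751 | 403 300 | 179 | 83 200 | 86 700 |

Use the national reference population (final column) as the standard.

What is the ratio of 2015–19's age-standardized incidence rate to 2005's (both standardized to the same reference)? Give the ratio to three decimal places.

0.950

Age-specific rates per 100 000 for 2015–19: 9.92, 34.00, 91.98, 125.97, 186.21.
For 2005: 9.19, 32.33, 102.52, 106.23, 215.14.
Standard total = 322 500; weights = 0.1581, 0.1281, 0.2270, 0.2180, 0.2688.
2015–19: 0.1581×9.92 + 0.1281×34.00 + 0.2270×91.98 + 0.2180×125.97 + 0.2688×186.21 = 104.3207 per 100 000.
2005: 0.1581×9.19 + 0.1281×32.33 + 0.2270×102.52 + 0.2180×106.23 + 0.2688×215.14 = 109.8597 per 100 000.
Ratio = 104.3207 ÷ 109.8597 = 0.94958.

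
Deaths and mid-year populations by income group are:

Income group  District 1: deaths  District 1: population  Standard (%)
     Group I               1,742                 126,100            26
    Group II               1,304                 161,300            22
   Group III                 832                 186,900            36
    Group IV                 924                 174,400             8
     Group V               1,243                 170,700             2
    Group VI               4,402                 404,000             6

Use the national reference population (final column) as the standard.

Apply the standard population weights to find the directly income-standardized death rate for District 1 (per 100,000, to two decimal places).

Income-specific rates per 100,000 for District 1: 1381.44, 808.43, 445.16, 529.82, 728.18, 1089.60.
Standard weights: 0.26, 0.22, 0.36, 0.08, 0.02, 0.06.
Standardized rate: 0.2600×1381.44 + 0.2200×808.43 + 0.3600×445.16 + 0.0800×529.82 + 0.0200×728.18 + 0.0600×1089.60 = 819.6121 per 100,000.

819.61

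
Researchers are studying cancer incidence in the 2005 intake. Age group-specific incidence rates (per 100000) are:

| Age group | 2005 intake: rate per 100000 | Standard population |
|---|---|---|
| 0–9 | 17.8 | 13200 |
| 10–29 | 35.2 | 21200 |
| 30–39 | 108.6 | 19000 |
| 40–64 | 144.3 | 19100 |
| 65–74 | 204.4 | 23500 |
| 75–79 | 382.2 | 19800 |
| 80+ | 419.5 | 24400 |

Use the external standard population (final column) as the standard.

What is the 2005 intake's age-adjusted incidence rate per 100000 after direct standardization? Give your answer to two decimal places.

202.62

Standard total = 140200; weights = 0.0942, 0.1512, 0.1355, 0.1362, 0.1676, 0.1412, 0.1740.
Standardized rate: 0.0942×17.8 + 0.1512×35.2 + 0.1355×108.6 + 0.1362×144.3 + 0.1676×204.4 + 0.1412×382.2 + 0.1740×419.5 = 202.6212 per 100000.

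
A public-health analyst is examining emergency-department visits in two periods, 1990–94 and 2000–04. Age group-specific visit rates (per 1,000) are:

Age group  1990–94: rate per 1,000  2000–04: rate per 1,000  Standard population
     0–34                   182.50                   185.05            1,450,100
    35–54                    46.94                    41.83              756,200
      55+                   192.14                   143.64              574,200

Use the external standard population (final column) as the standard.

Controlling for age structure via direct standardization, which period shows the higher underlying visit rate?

1990–94

Standard total = 2,780,500; weights = 0.5215, 0.2720, 0.2065.
1990–94: 0.5215×182.50 + 0.2720×46.94 + 0.2065×192.14 = 147.6231 per 1,000.
2000–04: 0.5215×185.05 + 0.2720×41.83 + 0.2065×143.64 = 137.5475 per 1,000.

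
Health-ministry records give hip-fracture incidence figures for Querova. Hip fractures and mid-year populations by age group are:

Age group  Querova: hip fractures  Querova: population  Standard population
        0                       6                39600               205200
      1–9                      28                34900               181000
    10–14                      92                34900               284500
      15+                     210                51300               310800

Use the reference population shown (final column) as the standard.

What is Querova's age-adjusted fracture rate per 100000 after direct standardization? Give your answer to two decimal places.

Age-specific rates per 100000 for Querova: 15.15, 80.23, 263.61, 409.36.
Standard total = 981500; weights = 0.2091, 0.1844, 0.2899, 0.3167.
Standardized rate: 0.2091×15.15 + 0.1844×80.23 + 0.2899×263.61 + 0.3167×409.36 = 223.9998 per 100000.

224.00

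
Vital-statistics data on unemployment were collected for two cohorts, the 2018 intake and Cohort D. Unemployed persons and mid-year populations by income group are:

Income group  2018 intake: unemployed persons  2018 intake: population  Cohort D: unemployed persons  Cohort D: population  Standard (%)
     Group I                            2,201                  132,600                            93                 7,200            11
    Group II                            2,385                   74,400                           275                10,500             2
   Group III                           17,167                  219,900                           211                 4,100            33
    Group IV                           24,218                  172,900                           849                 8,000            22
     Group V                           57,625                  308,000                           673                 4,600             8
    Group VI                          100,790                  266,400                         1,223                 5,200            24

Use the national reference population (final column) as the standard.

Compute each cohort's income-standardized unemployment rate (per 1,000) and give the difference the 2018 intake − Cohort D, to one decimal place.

54.4

Income-specific rates per 1,000 for the 2018 intake: 16.599, 32.056, 78.067, 140.069, 187.094, 378.341.
For Cohort D: 12.917, 26.190, 51.463, 106.125, 146.304, 235.192.
Standard weights: 0.11, 0.02, 0.33, 0.22, 0.08, 0.24.
The 2018 intake: 0.1100×16.599 + 0.0200×32.056 + 0.3300×78.067 + 0.2200×140.069 + 0.0800×187.094 + 0.2400×378.341 = 164.8138 per 1,000.
Cohort D: 0.1100×12.917 + 0.0200×26.190 + 0.3300×51.463 + 0.2200×106.125 + 0.0800×146.304 + 0.2400×235.192 = 110.4256 per 1,000.
Difference = 164.8138 − 110.4256 = 54.3882.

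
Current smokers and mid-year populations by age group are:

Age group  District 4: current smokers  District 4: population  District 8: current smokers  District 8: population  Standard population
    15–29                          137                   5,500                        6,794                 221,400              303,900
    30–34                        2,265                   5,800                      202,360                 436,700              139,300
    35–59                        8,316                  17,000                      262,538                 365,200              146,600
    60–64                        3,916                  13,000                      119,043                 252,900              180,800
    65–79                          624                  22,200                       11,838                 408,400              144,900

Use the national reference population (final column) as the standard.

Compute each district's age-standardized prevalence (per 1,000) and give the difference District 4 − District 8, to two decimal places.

-83.40

Age-specific rates per 1,000 for District 4: 24.909, 390.517, 489.176, 301.231, 28.108.
For District 8: 30.687, 463.384, 718.888, 470.712, 28.986.
Standard total = 915,500; weights = 0.3319, 0.1522, 0.1601, 0.1975, 0.1583.
District 4: 0.3319×24.909 + 0.1522×390.517 + 0.1601×489.176 + 0.1975×301.231 + 0.1583×28.108 = 209.9591 per 1,000.
District 8: 0.3319×30.687 + 0.1522×463.384 + 0.1601×718.888 + 0.1975×470.712 + 0.1583×28.986 = 293.3576 per 1,000.
Difference = 209.9591 − 293.3576 = -83.3985.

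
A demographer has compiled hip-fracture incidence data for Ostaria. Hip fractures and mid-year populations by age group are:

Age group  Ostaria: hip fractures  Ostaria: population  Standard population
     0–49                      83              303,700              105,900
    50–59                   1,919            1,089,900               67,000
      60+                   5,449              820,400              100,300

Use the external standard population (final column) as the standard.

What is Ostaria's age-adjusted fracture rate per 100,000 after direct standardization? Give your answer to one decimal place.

297.6

Age-specific rates per 100,000 for Ostaria: 27.33, 176.07, 664.19.
Standard total = 273,200; weights = 0.3876, 0.2452, 0.3671.
Standardized rate: 0.3876×27.33 + 0.2452×176.07 + 0.3671×664.19 = 297.6173 per 100,000.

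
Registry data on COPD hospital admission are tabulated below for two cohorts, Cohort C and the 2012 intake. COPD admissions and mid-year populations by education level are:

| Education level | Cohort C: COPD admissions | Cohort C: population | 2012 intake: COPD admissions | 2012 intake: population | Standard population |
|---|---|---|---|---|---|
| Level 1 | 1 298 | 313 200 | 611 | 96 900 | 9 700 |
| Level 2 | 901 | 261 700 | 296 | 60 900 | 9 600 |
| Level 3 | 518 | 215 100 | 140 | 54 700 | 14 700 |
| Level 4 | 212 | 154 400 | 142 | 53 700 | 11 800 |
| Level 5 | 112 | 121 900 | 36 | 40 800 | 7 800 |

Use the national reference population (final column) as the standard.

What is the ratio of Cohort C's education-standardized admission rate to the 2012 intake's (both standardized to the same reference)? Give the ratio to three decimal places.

Education-specific rates per 10 000 for Cohort C: 41.44, 34.43, 24.08, 13.73, 9.19.
For the 2012 intake: 63.05, 48.60, 25.59, 26.44, 8.82.
Standard total = 53 600; weights = 0.1810, 0.1791, 0.2743, 0.2201, 0.1455.
Cohort C: 0.1810×41.44 + 0.1791×34.43 + 0.2743×24.08 + 0.2201×13.73 + 0.1455×9.19 = 24.6307 per 10 000.
The 2012 intake: 0.1810×63.05 + 0.1791×48.60 + 0.2743×25.59 + 0.2201×26.44 + 0.1455×8.82 = 34.2410 per 10 000.
Ratio = 24.6307 ÷ 34.2410 = 0.71933.

0.719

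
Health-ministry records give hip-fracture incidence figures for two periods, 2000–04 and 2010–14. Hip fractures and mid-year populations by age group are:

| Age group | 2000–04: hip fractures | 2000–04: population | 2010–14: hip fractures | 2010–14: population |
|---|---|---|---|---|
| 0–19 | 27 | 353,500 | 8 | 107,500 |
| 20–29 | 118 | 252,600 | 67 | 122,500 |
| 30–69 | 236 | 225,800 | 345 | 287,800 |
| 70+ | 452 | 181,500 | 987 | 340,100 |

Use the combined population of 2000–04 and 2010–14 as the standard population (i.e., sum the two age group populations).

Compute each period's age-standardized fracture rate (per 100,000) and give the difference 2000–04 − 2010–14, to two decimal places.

-17.24

Age-specific rates per 100,000 for 2000–04: 7.64, 46.71, 104.52, 249.04.
For 2010–14: 7.44, 54.69, 119.87, 290.21.
Combined standard total = 1,871,300; weights = 0.2464, 0.2004, 0.2745, 0.2787.
2000–04: 0.2464×7.64 + 0.2004×46.71 + 0.2745×104.52 + 0.2787×249.04 = 109.3468 per 100,000.
2010–14: 0.2464×7.44 + 0.2004×54.69 + 0.2745×119.87 + 0.2787×290.21 = 126.5895 per 100,000.
Difference = 109.3468 − 126.5895 = -17.2427.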